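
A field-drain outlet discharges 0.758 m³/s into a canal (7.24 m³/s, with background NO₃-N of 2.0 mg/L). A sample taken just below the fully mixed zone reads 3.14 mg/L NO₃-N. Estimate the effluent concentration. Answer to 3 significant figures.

Mass balance: 7.240·2.000 + 0.7580·Cₑ = 7.998·3.140
→ Cₑ = (7.998·3.140 − 7.240·2.000) / 0.7580 = 14.03 mg/L.

14.0 mg/L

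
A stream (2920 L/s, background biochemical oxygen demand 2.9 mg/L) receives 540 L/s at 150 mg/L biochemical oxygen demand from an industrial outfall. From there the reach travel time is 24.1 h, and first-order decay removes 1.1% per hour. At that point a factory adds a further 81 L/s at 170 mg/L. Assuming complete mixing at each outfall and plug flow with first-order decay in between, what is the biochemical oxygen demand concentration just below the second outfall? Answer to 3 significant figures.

Mixed concentration C = ΣQC/ΣQ = (2920·2.900 + 540.0·150.0) / 3460 = 89470/3460 = 25.86 mg/L; combined flow 3460 L/s.
1.1%/h lost → k = −ln(1 − 0.011) = 0.01106 h⁻¹.
After decay, C = 25.86 × e^(−kt) = 25.86 × 0.7660 = 19.81 mg/L.
Second outfall: C = (3460·19.81 + 81.00·170.0)/3541 = 23.24 mg/L.

23.2 mg/L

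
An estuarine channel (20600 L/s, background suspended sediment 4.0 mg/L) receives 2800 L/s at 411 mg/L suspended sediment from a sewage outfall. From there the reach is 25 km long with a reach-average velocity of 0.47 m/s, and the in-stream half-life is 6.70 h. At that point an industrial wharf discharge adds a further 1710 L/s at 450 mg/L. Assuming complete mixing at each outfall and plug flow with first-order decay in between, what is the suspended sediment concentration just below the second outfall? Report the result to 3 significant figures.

41.3 mg/L

After mixing, C = (20600·4.000 + 2800·411.0) / 23400 = 1233000/23400 = 52.70 mg/L; combined flow 23400 L/s.
Travel time t = 25·1000 / 0.47 = 53190 s = 14.78 h.
Half-life 6.70 h → k = ln 2 / 6.70 = 0.1035 h⁻¹ = 2.483 d⁻¹.
After decay, C = 52.70 × e^(−kt) = 52.70 × 0.2168 = 11.43 mg/L.
At the second outfall, C = (23400·11.43 + 1710·450.0) / (23400 + 1710) = 41.29 mg/L.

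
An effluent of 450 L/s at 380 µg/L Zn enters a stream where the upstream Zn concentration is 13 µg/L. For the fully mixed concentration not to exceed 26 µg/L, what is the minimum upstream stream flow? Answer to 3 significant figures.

Set C_mix = 26: (Q·13.00 + 450.0·380.0) / (Q + 450.0) = 26
→ Q = 450.0·(380.0 − 26)/(26 − 13.00) = 12250 L/s.

12300 L/s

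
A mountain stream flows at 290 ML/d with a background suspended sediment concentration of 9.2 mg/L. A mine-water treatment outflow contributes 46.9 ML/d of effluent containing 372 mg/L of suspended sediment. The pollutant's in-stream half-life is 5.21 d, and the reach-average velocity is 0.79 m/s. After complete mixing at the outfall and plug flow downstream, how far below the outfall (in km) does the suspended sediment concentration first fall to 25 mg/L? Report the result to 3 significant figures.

447 km

Flow-weighted average: C = (290.0·9.200 + 46.90·372.0) / 336.9 = 20110/336.9 = 59.71 mg/L.
Half-life 5.21 d → k = ln 2 / 5.21 = 0.1330 d⁻¹.
Set 59.71·exp(−k·t) = 25 → t = ln(59.71/25)/k = 565400 s = 157.0 h.
Distance = v·t = 0.79·565400 = 446600 m = 446.6 km.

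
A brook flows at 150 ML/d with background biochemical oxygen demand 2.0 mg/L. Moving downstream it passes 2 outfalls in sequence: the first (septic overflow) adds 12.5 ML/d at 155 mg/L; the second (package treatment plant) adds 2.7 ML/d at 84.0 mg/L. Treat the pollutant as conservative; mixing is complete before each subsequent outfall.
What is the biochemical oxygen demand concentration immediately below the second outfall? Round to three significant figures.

14.9 mg/L

Outfall 1: combined Q = 162.5 ML/d; C = (150.0·2.000 + 12.50·155.0)/162.5 = 13.77 mg/L.
Outfall 2: combined Q = 165.2 ML/d; C = (162.5·13.77 + 2.700·84.00)/165.2 = 14.92 mg/L.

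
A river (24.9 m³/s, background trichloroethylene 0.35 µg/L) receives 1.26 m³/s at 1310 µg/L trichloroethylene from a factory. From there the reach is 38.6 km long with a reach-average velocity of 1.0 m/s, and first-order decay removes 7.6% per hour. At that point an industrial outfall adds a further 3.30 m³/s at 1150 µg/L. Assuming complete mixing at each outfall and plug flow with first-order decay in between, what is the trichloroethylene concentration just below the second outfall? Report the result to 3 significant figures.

Conservation of mass: C = (24.90·0.3500 + 1.260·1310) / 26.16 = 1659/26.16 = 63.43 µg/L; combined flow 26.16 m³/s.
Travel time t = 38.6·1000 / 1.0 = 38600 s = 10.72 h.
7.6%/h lost → k = −ln(1 − 0.076) = 0.07904 h⁻¹.
After decay, C = 63.43 × e^(−kt) = 63.43 × 0.4285 = 27.18 µg/L.
Second outfall: C = (26.16·27.18 + 3.300·1150)/29.46 = 153.0 µg/L.

153 µg/L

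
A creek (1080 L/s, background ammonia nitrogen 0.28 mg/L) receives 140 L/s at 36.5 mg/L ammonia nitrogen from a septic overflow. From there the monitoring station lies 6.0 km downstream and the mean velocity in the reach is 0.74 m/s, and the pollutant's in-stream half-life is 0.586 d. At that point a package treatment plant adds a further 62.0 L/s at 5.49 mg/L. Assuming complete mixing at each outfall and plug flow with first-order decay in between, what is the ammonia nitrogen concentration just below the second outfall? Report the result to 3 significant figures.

Flow-weighted average: C = (1080·0.2800 + 140.0·36.50) / 1220 = 5412/1220 = 4.436 mg/L; combined flow 1220 L/s.
Travel time t = 6.0·1000 / 0.74 = 8108 s = 2.252 h.
Half-life 0.586 d → k = ln 2 / 0.586 = 1.183 d⁻¹.
First-order decay: C = 4.436·exp(−k·t) = 4.436·0.8949 = 3.970 mg/L.
At the second outfall, C = (1220·3.970 + 62.00·5.490) / (1220 + 62.00) = 4.044 mg/L.

4.04 mg/L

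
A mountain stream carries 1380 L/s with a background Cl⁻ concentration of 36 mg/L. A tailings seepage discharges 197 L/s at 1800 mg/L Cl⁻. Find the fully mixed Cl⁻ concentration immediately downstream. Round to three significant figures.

Flow-weighted average: C = (1380·36.00 + 197.0·1800) / 1577 = 404300/1577 = 256.4 mg/L.

256 mg/L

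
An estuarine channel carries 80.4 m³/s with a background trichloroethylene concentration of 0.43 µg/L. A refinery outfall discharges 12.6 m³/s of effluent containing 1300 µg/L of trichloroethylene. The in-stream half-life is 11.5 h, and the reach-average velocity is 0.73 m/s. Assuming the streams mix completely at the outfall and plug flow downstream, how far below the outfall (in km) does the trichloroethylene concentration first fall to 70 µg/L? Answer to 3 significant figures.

40.3 km

After mixing, C = (80.40·0.4300 + 12.60·1300) / 93.00 = 16410/93.00 = 176.5 µg/L.
Half-life 11.5 h → k = ln 2 / 11.5 = 0.06027 h⁻¹ = 1.447 d⁻¹.
Set 176.5·exp(−k·t) = 70 → t = ln(176.5/70)/k = 55240 s = 15.34 h.
Distance = v·t = 0.73·55240 = 40320 m = 40.32 km.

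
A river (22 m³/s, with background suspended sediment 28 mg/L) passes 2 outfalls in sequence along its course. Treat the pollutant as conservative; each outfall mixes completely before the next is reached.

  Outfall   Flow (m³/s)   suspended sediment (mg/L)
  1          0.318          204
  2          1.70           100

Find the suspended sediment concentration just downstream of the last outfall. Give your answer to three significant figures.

Outfall 1: combined Q = 22.32 m³/s; C = (22.00·28.00 + 0.3180·204.0)/22.32 = 30.51 mg/L.
Outfall 2: combined Q = 24.02 m³/s; C = (22.32·30.51 + 1.700·100.0)/24.02 = 35.43 mg/L.

35.4 mg/L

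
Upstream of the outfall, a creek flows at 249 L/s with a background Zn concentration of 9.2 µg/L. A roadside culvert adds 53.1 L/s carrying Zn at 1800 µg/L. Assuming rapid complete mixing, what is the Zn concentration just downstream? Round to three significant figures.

324 µg/L

Flow-weighted average: C = (249.0·9.200 + 53.10·1800) / 302.1 = 97870/302.1 = 324.0 µg/L.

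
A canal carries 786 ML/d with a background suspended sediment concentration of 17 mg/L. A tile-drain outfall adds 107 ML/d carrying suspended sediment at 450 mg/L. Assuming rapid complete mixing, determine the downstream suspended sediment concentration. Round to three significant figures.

Conservation of mass: C = (786.0·17.00 + 107.0·450.0) / 893.0 = 61510/893.0 = 68.88 mg/L.

68.9 mg/L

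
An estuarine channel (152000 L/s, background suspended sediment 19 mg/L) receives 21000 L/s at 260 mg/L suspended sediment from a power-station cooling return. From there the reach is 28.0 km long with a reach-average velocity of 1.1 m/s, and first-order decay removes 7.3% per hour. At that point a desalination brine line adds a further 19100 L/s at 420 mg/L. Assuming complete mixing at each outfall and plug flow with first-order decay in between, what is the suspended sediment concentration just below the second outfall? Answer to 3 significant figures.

67.2 mg/L

Mass balance: C = (152000·19.00 + 21000·260.0) / 173000 = 8348000/173000 = 48.25 mg/L; combined flow 173000 L/s.
Travel time t = 28.0·1000 / 1.1 = 25450 s = 7.071 h.
7.3%/h lost → k = −ln(1 − 0.073) = 0.07580 h⁻¹.
Applying C = C₀e^(−kt): 48.25 × 0.5851 = 28.23 mg/L.
At the second outfall, C = (173000·28.23 + 19100·420.0) / (173000 + 19100) = 67.19 mg/L.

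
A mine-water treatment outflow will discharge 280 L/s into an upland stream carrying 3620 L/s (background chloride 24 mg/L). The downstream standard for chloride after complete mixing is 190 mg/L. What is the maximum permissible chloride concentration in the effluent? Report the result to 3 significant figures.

2340 mg/L

At the limit, (Qr·Cr + Qe·Cₑ)/(Qr + Qe) = 190:
Cₑ = (3900·190 − 3620·24.00) / 280.0 = 2336 mg/L.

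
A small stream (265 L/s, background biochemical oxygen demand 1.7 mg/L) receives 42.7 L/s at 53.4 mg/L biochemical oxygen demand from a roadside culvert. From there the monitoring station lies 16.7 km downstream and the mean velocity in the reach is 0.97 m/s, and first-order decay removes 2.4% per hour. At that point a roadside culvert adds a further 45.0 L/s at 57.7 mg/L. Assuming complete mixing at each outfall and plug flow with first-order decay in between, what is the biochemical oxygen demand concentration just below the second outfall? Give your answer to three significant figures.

14.3 mg/L

Mass balance: C = (265.0·1.700 + 42.70·53.40) / 307.7 = 2731/307.7 = 8.874 mg/L; combined flow 307.7 L/s.
Travel time t = 16.7·1000 / 0.97 = 17220 s = 4.782 h.
2.4%/h lost → k = −ln(1 − 0.024) = 0.02429 h⁻¹.
After decay, C = 8.874 × e^(−kt) = 8.874 × 0.8903 = 7.901 mg/L.
Second outfall: C = (307.7·7.901 + 45.00·57.70)/352.7 = 14.25 mg/L.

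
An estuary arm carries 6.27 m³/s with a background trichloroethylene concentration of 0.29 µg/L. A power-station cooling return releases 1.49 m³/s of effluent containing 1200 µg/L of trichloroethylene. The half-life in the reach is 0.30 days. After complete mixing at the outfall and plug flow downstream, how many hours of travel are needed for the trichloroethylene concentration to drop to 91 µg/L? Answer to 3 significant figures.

9.66 h

Conservation of mass: C = (6.270·0.2900 + 1.490·1200) / 7.760 = 1790/7.760 = 230.6 µg/L.
Half-life 0.30 d → k = ln 2 / 0.30 = 2.310 d⁻¹.
230.6·exp(−k·t) = 91 → t = ln(230.6/91)/k = 34780 s = 9.661 h.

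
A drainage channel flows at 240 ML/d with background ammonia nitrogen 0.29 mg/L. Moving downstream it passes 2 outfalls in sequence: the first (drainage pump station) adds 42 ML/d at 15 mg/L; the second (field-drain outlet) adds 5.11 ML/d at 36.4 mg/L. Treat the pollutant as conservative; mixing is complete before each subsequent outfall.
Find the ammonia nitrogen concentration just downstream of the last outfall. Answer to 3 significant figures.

3.08 mg/L

Below outfall 1: Q → 282.0 ML/d, C = (240.0·0.2900 + 42.00·15.00)/282.0 = 2.481 mg/L.
Below outfall 2: Q → 287.1 ML/d, C = (282.0·2.481 + 5.110·36.40)/287.1 = 3.085 mg/L.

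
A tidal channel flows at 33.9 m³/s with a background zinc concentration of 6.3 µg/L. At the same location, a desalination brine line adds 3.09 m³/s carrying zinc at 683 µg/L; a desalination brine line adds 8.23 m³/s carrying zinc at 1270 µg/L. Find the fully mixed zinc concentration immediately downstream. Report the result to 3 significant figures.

283 µg/L

After mixing, C = (33.90·6.300 + 3.090·683.0 + 8.230·1270) / 45.22 = 12780/45.22 = 282.5 µg/L.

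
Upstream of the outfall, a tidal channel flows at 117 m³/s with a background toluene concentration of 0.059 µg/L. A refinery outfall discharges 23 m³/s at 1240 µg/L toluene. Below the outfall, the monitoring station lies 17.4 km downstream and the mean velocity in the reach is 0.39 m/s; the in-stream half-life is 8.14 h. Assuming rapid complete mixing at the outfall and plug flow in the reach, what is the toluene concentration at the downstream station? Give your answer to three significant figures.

Conservation of mass: C = (117.0·0.05900 + 23.00·1240) / 140.0 = 28530/140.0 = 203.8 µg/L.
Travel time t = 17.4·1000 / 0.39 = 44620 s = 12.39 h.
Half-life 8.14 h → k = ln 2 / 8.14 = 0.08515 h⁻¹ = 2.044 d⁻¹.
Decay over the reach: 203.8·exp(−kt) = 203.8·0.3481 = 70.93 µg/L.

70.9 µg/L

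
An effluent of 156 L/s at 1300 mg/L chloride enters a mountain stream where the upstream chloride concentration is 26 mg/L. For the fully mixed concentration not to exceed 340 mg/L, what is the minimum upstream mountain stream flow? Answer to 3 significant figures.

Set C_mix = 340: (Q·26.00 + 156.0·1300) / (Q + 156.0) = 340
→ Q = 156.0·(1300 − 340)/(340 − 26.00) = 476.9 L/s.

477 L/s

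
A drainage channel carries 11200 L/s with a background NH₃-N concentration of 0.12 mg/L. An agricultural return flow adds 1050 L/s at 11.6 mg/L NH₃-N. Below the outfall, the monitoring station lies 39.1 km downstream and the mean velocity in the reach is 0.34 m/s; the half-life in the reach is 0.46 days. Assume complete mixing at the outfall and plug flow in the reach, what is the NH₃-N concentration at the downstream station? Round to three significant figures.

0.149 mg/L

Flow-weighted average: C = (11200·0.1200 + 1050·11.60) / 12250 = 13520/12250 = 1.104 mg/L.
Travel time t = 39.1·1000 / 0.34 = 115000 s = 31.94 h.
Half-life 0.46 d → k = ln 2 / 0.46 = 1.507 d⁻¹.
After decay, C = 1.104 × e^(−kt) = 1.104 × 0.1346 = 0.1486 mg/L.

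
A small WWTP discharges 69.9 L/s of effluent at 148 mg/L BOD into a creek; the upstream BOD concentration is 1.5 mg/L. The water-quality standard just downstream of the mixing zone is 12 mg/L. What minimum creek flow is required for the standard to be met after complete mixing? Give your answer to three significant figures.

905 L/s

Set C_mix = 12: (Q·1.500 + 69.90·148.0) / (Q + 69.90) = 12
→ Q = 69.90·(148.0 − 12)/(12 − 1.500) = 905.4 L/s.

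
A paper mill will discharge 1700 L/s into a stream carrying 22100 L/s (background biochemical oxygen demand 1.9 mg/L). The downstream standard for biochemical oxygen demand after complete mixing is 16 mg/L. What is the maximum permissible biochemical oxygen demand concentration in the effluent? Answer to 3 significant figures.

199 mg/L

At the limit, (Qr·Cr + Qe·Cₑ)/(Qr + Qe) = 16:
Cₑ = (23800·16 − 22100·1.900) / 1700 = 199.3 mg/L.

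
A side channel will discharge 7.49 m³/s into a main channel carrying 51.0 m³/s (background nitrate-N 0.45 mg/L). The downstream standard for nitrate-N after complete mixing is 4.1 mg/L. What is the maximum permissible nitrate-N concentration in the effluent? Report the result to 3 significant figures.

29.0 mg/L

At the limit, (Qr·Cr + Qe·Cₑ)/(Qr + Qe) = 4.1:
Cₑ = (58.49·4.1 − 51.00·0.4500) / 7.490 = 28.95 mg/L.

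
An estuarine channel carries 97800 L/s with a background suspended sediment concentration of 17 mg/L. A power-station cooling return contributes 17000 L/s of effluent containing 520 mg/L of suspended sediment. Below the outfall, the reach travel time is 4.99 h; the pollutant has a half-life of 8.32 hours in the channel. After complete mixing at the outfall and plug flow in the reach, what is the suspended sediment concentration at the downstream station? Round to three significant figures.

Mass balance: C = (97800·17.00 + 17000·520.0) / 114800 = 10500000/114800 = 91.49 mg/L.
Half-life 8.32 h → k = ln 2 / 8.32 = 0.08331 h⁻¹ = 1.999 d⁻¹.
After decay, C = 91.49 × e^(−kt) = 91.49 × 0.6599 = 60.37 mg/L.

60.4 mg/L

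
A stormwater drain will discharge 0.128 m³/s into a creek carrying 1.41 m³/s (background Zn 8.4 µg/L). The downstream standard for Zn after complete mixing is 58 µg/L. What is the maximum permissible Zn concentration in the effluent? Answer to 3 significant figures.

At the limit, (Qr·Cr + Qe·Cₑ)/(Qr + Qe) = 58:
Cₑ = (1.538·58 − 1.410·8.400) / 0.1280 = 604.4 µg/L.

604 µg/L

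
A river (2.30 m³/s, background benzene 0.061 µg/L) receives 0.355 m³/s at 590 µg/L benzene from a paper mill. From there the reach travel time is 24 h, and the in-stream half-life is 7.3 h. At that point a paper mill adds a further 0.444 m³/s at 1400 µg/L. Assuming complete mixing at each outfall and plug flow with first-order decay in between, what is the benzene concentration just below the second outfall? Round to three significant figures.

208 µg/L

Mixed concentration C = ΣQC/ΣQ = (2.300·0.06100 + 0.3550·590.0) / 2.655 = 209.6/2.655 = 78.94 µg/L; combined flow 2.655 m³/s.
Half-life 7.3 h → k = ln 2 / 7.3 = 0.09495 h⁻¹ = 2.279 d⁻¹.
Applying C = C₀e^(−kt): 78.94 × 0.1024 = 8.084 µg/L.
Second outfall: C = (2.655·8.084 + 0.4440·1400)/3.099 = 207.5 µg/L.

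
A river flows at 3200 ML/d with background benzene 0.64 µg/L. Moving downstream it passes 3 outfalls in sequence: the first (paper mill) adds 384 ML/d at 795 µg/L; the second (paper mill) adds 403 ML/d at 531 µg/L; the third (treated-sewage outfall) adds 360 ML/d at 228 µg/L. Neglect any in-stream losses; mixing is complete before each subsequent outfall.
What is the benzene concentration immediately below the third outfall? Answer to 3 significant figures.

139 µg/L

After outfall 1: Q = 3200 + 384.0 = 3584 ML/d; C = (3200·0.6400 + 384.0·795.0)/3584 = 85.75 µg/L.
After outfall 2: Q = 3584 + 403.0 = 3987 ML/d; C = (3584·85.75 + 403.0·531.0)/3987 = 130.8 µg/L.
After outfall 3: Q = 3987 + 360.0 = 4347 ML/d; C = (3987·130.8 + 360.0·228.0)/4347 = 138.8 µg/L.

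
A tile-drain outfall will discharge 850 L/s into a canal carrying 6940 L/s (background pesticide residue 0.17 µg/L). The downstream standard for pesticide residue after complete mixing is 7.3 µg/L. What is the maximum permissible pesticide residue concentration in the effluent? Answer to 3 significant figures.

65.5 µg/L

At the limit, (Qr·Cr + Qe·Cₑ)/(Qr + Qe) = 7.3:
Cₑ = (7790·7.3 − 6940·0.1700) / 850.0 = 65.51 µg/L.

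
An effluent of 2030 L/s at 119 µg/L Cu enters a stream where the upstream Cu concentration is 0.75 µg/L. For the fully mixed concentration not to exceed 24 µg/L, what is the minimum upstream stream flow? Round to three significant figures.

8290 L/s

Set C_mix = 24: (Q·0.7500 + 2030·119.0) / (Q + 2030) = 24
→ Q = 2030·(119.0 − 24)/(24 − 0.7500) = 8295 L/s.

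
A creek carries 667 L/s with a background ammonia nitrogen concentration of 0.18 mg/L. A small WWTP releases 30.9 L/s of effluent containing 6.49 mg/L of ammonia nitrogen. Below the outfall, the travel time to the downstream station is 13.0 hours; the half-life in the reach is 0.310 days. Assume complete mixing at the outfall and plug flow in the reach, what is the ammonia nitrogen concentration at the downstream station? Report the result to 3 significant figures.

0.137 mg/L

Flow-weighted average: C = (667.0·0.1800 + 30.90·6.490) / 697.9 = 320.6/697.9 = 0.4594 mg/L.
Half-life 0.310 d → k = ln 2 / 0.310 = 2.236 d⁻¹.
Applying C = C₀e^(−kt): 0.4594 × 0.2979 = 0.1368 mg/L.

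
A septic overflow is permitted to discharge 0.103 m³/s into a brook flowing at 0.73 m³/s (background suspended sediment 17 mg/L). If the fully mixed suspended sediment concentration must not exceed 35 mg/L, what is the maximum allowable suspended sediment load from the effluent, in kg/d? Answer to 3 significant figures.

1450 kg/d

Mass balance at the limit: 0.7300·17.00 + 0.1030·Cₑ = 0.8330·35 → Cₑ = 162.6 mg/L.
Load = 0.1030 m³/s × 162.6 g/m³ × 86 400 s/d = 1447 kg/d.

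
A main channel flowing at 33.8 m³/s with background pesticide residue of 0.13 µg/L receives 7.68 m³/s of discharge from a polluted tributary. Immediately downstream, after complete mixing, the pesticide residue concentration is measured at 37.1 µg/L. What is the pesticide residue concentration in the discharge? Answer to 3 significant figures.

Mass balance: 33.80·0.1300 + 7.680·Cₑ = 41.48·37.10
→ Cₑ = (41.48·37.10 − 33.80·0.1300) / 7.680 = 199.8 µg/L.

200 µg/L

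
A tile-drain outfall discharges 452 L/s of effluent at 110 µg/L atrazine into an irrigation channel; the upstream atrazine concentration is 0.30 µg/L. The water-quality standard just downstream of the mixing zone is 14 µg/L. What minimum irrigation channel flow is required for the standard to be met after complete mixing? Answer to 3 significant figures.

3170 L/s

Set C_mix = 14: (Q·0.3000 + 452.0·110.0) / (Q + 452.0) = 14
→ Q = 452.0·(110.0 − 14)/(14 − 0.3000) = 3167 L/s.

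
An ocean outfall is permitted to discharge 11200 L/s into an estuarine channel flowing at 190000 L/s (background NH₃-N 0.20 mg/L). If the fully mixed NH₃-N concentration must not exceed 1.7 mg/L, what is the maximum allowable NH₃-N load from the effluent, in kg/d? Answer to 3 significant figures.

26300 kg/d

Mass balance at the limit: 190000·0.2000 + 11200·Cₑ = 201200·1.7 → Cₑ = 27.15 mg/L.
11200 L/s = 11.20 m³/s. Load = 11.20 m³/s × 27.15 g/m³ × 86 400 s/d = 26270 kg/d.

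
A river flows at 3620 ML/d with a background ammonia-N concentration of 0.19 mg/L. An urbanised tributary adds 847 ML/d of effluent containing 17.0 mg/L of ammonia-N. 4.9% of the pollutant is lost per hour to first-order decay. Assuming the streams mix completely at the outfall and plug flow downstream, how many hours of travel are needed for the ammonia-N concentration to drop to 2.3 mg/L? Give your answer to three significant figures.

7.65 h

After mixing, C = (3620·0.1900 + 847.0·17.00) / 4467 = 15090/4467 = 3.377 mg/L.
4.9%/h lost → k = −ln(1 − 0.049) = 0.05024 h⁻¹.
3.377·exp(−k·t) = 2.3 → t = ln(3.377/2.3)/k = 27530 s = 7.647 h.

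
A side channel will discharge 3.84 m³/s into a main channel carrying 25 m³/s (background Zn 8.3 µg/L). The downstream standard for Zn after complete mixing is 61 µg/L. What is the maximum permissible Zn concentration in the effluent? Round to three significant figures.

At the limit, (Qr·Cr + Qe·Cₑ)/(Qr + Qe) = 61:
Cₑ = (28.84·61 − 25.00·8.300) / 3.840 = 404.1 µg/L.

404 µg/L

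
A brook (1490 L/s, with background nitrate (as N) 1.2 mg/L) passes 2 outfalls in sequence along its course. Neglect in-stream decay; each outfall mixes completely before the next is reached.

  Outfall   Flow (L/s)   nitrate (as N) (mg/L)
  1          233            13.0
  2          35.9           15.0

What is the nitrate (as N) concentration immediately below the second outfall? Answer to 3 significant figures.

3.04 mg/L

Below outfall 1: Q → 1723 L/s, C = (1490·1.200 + 233.0·13.00)/1723 = 2.796 mg/L.
Below outfall 2: Q → 1759 L/s, C = (1723·2.796 + 35.90·15.00)/1759 = 3.045 mg/L.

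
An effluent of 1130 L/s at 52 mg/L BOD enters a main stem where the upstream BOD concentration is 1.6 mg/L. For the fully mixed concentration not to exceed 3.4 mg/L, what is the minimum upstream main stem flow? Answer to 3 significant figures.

Set C_mix = 3.4: (Q·1.600 + 1130·52.00) / (Q + 1130) = 3.4
→ Q = 1130·(52.00 − 3.4)/(3.4 − 1.600) = 30510 L/s.

30500 L/s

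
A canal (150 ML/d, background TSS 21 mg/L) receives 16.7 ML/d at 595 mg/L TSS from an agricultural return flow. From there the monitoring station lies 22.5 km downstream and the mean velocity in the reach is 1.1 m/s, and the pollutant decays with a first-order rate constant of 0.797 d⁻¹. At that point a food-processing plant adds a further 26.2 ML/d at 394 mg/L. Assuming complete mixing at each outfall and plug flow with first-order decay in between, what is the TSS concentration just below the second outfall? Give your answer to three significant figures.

110 mg/L

Flow-weighted average: C = (150.0·21.00 + 16.70·595.0) / 166.7 = 13090/166.7 = 78.50 mg/L; combined flow 166.7 ML/d.
Travel time t = 22.5·1000 / 1.1 = 20450 s = 5.682 h.
After decay, C = 78.50 × e^(−kt) = 78.50 × 0.8280 = 65.00 mg/L.
Second outfall: C = (166.7·65.00 + 26.20·394.0)/192.9 = 109.7 mg/L.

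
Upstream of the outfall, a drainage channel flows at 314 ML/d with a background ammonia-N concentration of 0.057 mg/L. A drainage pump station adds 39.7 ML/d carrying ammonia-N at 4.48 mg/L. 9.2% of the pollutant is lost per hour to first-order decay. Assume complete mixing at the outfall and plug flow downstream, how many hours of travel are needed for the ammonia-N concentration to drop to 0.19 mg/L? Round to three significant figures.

11.1 h

After mixing, C = (314.0·0.05700 + 39.70·4.480) / 353.7 = 195.8/353.7 = 0.5534 mg/L.
9.2%/h lost → k = −ln(1 − 0.092) = 0.09651 h⁻¹.
0.5534·exp(−k·t) = 0.19 → t = ln(0.5534/0.19)/k = 39880 s = 11.08 h.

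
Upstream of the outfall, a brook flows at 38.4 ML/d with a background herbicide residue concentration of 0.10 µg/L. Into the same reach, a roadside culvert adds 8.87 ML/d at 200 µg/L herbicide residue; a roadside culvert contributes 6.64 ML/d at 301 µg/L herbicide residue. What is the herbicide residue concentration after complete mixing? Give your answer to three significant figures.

Conservation of mass: C = (38.40·0.1000 + 8.870·200.0 + 6.640·301.0) / 53.91 = 3776/53.91 = 70.05 µg/L.

70.1 µg/L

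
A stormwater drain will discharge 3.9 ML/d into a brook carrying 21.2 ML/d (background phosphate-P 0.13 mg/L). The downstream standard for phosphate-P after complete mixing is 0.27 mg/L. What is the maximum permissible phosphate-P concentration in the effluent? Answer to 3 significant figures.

At the limit, (Qr·Cr + Qe·Cₑ)/(Qr + Qe) = 0.27:
Cₑ = (25.10·0.27 − 21.20·0.1300) / 3.900 = 1.031 mg/L.

1.03 mg/L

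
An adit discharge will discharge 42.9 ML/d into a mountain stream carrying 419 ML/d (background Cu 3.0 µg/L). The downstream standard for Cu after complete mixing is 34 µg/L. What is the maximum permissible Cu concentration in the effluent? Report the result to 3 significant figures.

At the limit, (Qr·Cr + Qe·Cₑ)/(Qr + Qe) = 34:
Cₑ = (461.9·34 − 419.0·3.000) / 42.90 = 336.8 µg/L.

337 µg/L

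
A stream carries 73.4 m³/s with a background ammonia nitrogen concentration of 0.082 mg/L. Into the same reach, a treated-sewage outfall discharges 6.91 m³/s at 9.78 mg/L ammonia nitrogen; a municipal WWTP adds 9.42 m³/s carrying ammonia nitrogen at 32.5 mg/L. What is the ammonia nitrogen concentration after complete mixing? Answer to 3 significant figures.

Mass balance: C = (73.40·0.08200 + 6.910·9.780 + 9.420·32.50) / 89.73 = 379.7/89.73 = 4.232 mg/L.

4.23 mg/L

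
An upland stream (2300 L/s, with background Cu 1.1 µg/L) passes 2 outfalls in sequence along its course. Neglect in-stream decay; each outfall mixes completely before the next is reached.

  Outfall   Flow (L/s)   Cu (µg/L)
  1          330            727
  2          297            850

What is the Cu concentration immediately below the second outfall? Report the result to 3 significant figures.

After outfall 1: Q = 2300 + 330.0 = 2630 L/s; C = (2300·1.100 + 330.0·727.0)/2630 = 92.18 µg/L.
After outfall 2: Q = 2630 + 297.0 = 2927 L/s; C = (2630·92.18 + 297.0·850.0)/2927 = 169.1 µg/L.

169 µg/L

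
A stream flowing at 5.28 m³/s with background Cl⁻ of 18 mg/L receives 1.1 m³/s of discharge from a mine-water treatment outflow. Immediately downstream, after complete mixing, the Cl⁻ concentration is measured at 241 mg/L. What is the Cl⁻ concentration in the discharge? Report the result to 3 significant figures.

1310 mg/L

Mass balance: 5.280·18.00 + 1.100·Cₑ = 6.380·241.0
→ Cₑ = (6.380·241.0 − 5.280·18.00) / 1.100 = 1311 mg/L.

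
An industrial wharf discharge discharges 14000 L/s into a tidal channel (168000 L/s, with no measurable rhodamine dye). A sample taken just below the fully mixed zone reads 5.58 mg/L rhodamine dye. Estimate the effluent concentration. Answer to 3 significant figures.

Mass balance: 168000·0 + 14000·Cₑ = 182000·5.580
→ Cₑ = (182000·5.580 − 168000·0) / 14000 = 72.54 mg/L.

72.5 mg/L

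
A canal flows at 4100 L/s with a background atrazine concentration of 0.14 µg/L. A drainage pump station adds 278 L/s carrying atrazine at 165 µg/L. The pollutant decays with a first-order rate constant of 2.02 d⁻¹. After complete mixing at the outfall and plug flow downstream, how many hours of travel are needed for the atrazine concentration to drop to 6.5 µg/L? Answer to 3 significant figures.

5.82 h

Mass balance: C = (4100·0.1400 + 278.0·165.0) / 4378 = 46440/4378 = 10.61 µg/L.
10.61·exp(−k·t) = 6.5 → t = ln(10.61/6.5)/k = 20950 s = 5.820 h.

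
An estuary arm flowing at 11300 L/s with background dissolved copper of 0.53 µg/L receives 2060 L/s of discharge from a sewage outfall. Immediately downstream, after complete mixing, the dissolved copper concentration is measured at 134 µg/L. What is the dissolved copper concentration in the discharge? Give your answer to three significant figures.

866 µg/L

Mass balance: 11300·0.5300 + 2060·Cₑ = 13360·134.0
→ Cₑ = (13360·134.0 − 11300·0.5300) / 2060 = 866.1 µg/L.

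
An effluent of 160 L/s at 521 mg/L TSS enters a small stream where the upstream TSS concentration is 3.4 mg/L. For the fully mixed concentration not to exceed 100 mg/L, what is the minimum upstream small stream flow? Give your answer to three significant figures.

697 L/s

Set C_mix = 100: (Q·3.400 + 160.0·521.0) / (Q + 160.0) = 100
→ Q = 160.0·(521.0 − 100)/(100 − 3.400) = 697.3 L/s.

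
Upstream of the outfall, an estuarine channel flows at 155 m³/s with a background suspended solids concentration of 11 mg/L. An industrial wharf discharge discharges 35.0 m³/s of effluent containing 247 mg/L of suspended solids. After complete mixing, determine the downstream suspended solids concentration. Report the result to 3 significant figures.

54.5 mg/L

Flow-weighted average: C = (155.0·11.00 + 35.00·247.0) / 190.0 = 10350/190.0 = 54.47 mg/L.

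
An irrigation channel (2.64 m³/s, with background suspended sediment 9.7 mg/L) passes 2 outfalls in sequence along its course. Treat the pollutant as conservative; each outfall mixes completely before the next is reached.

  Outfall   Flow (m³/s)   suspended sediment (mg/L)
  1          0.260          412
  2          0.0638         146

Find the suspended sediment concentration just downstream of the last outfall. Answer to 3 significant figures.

47.9 mg/L

Below outfall 1: Q → 2.900 m³/s, C = (2.640·9.700 + 0.2600·412.0)/2.900 = 45.77 mg/L.
Below outfall 2: Q → 2.964 m³/s, C = (2.900·45.77 + 0.06380·146.0)/2.964 = 47.93 mg/L.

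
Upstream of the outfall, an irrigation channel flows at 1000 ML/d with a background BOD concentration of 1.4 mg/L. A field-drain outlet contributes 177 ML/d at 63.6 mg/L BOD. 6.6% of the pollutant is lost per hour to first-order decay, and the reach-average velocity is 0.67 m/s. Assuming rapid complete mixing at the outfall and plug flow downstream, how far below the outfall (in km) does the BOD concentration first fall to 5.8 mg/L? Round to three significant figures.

21.8 km

Flow-weighted average: C = (1000·1.400 + 177.0·63.60) / 1177 = 12660/1177 = 10.75 mg/L.
6.6%/h lost → k = −ln(1 − 0.066) = 0.06828 h⁻¹.
Set 10.75·exp(−k·t) = 5.8 → t = ln(10.75/5.8)/k = 32550 s = 9.042 h.
Distance = v·t = 0.67·32550 = 21810 m = 21.81 km.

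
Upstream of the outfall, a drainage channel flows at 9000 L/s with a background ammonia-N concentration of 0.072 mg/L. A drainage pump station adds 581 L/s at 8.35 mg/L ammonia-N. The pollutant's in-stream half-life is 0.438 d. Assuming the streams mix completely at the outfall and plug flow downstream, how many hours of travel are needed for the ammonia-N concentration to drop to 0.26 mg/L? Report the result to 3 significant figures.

12.0 h

Conservation of mass: C = (9000·0.07200 + 581.0·8.350) / 9581 = 5499/9581 = 0.5740 mg/L.
Half-life 0.438 d → k = ln 2 / 0.438 = 1.583 d⁻¹.
0.5740·exp(−k·t) = 0.26 → t = ln(0.5740/0.26)/k = 43240 s = 12.01 h.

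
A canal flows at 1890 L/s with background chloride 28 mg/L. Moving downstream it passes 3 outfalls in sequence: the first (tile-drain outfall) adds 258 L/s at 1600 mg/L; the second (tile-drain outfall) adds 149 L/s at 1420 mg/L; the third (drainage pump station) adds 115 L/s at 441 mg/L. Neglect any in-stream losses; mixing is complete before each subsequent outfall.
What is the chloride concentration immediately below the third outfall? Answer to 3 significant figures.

302 mg/L

After outfall 1: Q = 1890 + 258.0 = 2148 L/s; C = (1890·28.00 + 258.0·1600)/2148 = 216.8 mg/L.
After outfall 2: Q = 2148 + 149.0 = 2297 L/s; C = (2148·216.8 + 149.0·1420)/2297 = 294.9 mg/L.
After outfall 3: Q = 2297 + 115.0 = 2412 L/s; C = (2297·294.9 + 115.0·441.0)/2412 = 301.8 mg/L.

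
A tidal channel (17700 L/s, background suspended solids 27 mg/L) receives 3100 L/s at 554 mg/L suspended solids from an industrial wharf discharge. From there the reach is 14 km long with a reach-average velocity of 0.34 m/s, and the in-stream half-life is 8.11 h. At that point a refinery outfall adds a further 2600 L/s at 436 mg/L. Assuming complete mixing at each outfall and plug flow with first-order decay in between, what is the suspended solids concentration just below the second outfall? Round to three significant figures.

83.7 mg/L

After mixing, C = (17700·27.00 + 3100·554.0) / 20800 = 2195000/20800 = 105.5 mg/L; combined flow 20800 L/s.
Travel time t = 14·1000 / 0.34 = 41180 s = 11.44 h.
Half-life 8.11 h → k = ln 2 / 8.11 = 0.08547 h⁻¹ = 2.051 d⁻¹.
Decay over the reach: 105.5·exp(−kt) = 105.5·0.3762 = 39.71 mg/L.
At the second outfall, C = (20800·39.71 + 2600·436.0) / (20800 + 2600) = 83.74 mg/L.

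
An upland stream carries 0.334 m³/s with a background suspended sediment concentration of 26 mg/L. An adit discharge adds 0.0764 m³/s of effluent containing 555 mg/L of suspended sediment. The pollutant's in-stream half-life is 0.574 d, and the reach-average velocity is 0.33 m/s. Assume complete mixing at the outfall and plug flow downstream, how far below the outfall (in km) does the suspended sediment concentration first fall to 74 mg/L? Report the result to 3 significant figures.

12.3 km

After mixing, C = (0.3340·26.00 + 0.07640·555.0) / 0.4104 = 51.09/0.4104 = 124.5 mg/L.
Half-life 0.574 d → k = ln 2 / 0.574 = 1.208 d⁻¹.
Set 124.5·exp(−k·t) = 74 → t = ln(124.5/74)/k = 37210 s = 10.34 h.
Distance = v·t = 0.33·37210 = 12280 m = 12.28 km.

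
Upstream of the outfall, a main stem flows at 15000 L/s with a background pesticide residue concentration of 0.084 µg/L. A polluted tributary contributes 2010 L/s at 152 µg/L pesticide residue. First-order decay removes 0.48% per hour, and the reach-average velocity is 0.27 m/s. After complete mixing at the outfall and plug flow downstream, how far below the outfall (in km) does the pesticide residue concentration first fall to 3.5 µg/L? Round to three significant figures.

Mass balance: C = (15000·0.08400 + 2010·152.0) / 17010 = 306800/17010 = 18.04 µg/L.
0.48%/h lost → k = −ln(1 − 0.0048) = 0.004812 h⁻¹.
Set 18.04·exp(−k·t) = 3.5 → t = ln(18.04/3.5)/k = 1227000 s = 340.8 h.
Distance = v·t = 0.27·1227000 = 331200 m = 331.2 km.

331 km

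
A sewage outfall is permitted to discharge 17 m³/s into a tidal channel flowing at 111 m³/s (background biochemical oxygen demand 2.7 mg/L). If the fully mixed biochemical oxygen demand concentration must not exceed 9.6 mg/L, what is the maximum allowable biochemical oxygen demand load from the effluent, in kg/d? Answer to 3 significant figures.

80300 kg/d

Mass balance at the limit: 111.0·2.700 + 17.00·Cₑ = 128.0·9.6 → Cₑ = 54.65 mg/L.
Load = 17.00 m³/s × 54.65 g/m³ × 86 400 s/d = 80270 kg/d.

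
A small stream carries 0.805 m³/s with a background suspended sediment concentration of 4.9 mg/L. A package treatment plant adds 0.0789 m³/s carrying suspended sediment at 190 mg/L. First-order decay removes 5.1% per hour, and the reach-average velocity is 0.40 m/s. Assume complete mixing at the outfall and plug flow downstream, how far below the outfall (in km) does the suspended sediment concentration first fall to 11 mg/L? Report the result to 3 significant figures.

18.3 km

Flow-weighted average: C = (0.8050·4.900 + 0.07890·190.0) / 0.8839 = 18.94/0.8839 = 21.42 mg/L.
5.1%/h lost → k = −ln(1 − 0.051) = 0.05235 h⁻¹.
Set 21.42·exp(−k·t) = 11 → t = ln(21.42/11)/k = 45840 s = 12.73 h.
Distance = v·t = 0.40·45840 = 18340 m = 18.34 km.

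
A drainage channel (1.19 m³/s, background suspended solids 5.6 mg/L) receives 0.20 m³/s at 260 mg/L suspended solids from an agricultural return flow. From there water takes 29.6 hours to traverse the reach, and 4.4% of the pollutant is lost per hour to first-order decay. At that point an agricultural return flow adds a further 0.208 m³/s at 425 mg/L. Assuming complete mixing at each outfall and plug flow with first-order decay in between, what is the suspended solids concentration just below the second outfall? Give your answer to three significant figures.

After mixing, C = (1.190·5.600 + 0.2000·260.0) / 1.390 = 58.66/1.390 = 42.20 mg/L; combined flow 1.390 m³/s.
4.4%/h lost → k = −ln(1 − 0.044) = 0.04500 h⁻¹.
Applying C = C₀e^(−kt): 42.20 × 0.2640 = 11.14 mg/L.
At the second outfall, C = (1.390·11.14 + 0.2080·425.0) / (1.390 + 0.2080) = 65.01 mg/L.

65.0 mg/L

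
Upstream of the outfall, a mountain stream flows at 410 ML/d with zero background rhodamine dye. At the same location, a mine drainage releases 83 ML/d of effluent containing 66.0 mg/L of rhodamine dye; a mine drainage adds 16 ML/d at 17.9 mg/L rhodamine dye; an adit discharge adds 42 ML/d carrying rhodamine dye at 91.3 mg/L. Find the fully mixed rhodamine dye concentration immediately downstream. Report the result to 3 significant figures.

Mixed concentration C = ΣQC/ΣQ = (410.0·0 + 83.00·66.00 + 16.00·17.90 + 42.00·91.30) / 551.0 = 9599/551.0 = 17.42 mg/L.

17.4 mg/L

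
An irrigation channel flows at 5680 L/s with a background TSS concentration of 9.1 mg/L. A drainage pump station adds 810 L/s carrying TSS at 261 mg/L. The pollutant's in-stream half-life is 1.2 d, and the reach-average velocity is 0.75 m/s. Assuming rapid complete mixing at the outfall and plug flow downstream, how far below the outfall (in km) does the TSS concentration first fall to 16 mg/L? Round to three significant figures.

Mixed concentration C = ΣQC/ΣQ = (5680·9.100 + 810.0·261.0) / 6490 = 263100/6490 = 40.54 mg/L.
Half-life 1.2 d → k = ln 2 / 1.2 = 0.5776 d⁻¹.
Set 40.54·exp(−k·t) = 16 → t = ln(40.54/16)/k = 139100 s = 38.63 h.
Distance = v·t = 0.75·139100 = 104300 m = 104.3 km.

104 km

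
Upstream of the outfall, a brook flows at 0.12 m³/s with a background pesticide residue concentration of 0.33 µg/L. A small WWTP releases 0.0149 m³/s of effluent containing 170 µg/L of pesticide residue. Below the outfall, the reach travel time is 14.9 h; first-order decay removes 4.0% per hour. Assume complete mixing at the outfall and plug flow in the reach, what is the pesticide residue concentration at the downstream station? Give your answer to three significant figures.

10.4 µg/L

Mixed concentration C = ΣQC/ΣQ = (0.1200·0.3300 + 0.01490·170.0) / 0.1349 = 2.573/0.1349 = 19.07 µg/L.
4.0%/h lost → k = −ln(1 − 0.04) = 0.04082 h⁻¹.
After decay, C = 19.07 × e^(−kt) = 19.07 × 0.5443 = 10.38 µg/L.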